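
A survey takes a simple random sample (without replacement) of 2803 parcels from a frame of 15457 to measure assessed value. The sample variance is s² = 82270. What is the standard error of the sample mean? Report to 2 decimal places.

Under SRS without replacement, Var(ȳ) = (1 − f)·s²/n with f = n/N = 2803/15457 = 0.18134179.
Var(ȳ) = (1 − 0.18134179)·82270/2803 = 0.81865821·29.350696 = 24.028188.
SE(ȳ) = √(24.028188) = 4.90.

4.90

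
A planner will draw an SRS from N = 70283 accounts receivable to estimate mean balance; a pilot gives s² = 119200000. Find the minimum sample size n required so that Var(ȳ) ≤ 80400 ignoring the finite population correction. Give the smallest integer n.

Without fpc, n₀ = s²/D = 119200000/80400 = 1482.5871.
Rounding up, n = 1483.

1483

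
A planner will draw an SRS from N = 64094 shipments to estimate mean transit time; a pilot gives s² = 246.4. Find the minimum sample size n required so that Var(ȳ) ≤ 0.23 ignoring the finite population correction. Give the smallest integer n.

1072

Without fpc, n₀ = s²/D = 246.4/0.23 = 1071.3043.
Rounding up, n = 1072.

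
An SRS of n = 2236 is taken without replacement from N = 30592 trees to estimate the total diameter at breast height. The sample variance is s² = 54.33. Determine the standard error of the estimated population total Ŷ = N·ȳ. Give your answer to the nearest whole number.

Var(Ŷ) = N²·Var(ȳ) = N²·(1 − n/N)·s²/n.
f = 2236/30592 = 0.07309100; Var(ȳ) = 0.92690900·54.33/2236 = 0.022521899.
Var(Ŷ) = 30592² · 0.022521899 = 2.107758 × 10^7.
SE(Ŷ) = √(2.107758 × 10^7) = 4591.

4591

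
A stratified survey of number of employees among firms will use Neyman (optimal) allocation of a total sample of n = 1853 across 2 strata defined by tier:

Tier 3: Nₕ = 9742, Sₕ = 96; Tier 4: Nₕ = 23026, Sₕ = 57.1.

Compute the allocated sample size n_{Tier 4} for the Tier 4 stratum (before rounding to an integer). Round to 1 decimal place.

1082.8

Neyman allocation: nₕ = n·NₕSₕ / Σⱼ NⱼSⱼ.
Σ NⱼSⱼ = 9742·96 + 23026·57.1 = 2.2500166 × 10^6.
n_{Tier 4} = 1853·23026·57.1 / (2.2500166 × 10^6) = 1082.8.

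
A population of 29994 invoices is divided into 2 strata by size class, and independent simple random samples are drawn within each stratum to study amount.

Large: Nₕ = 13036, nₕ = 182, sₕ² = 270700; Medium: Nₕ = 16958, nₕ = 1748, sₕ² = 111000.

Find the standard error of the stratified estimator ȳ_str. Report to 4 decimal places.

17.1825

Var(ȳ_str) = Σₕ Wₕ²(1 − fₕ)sₕ²/nₕ with Wₕ = Nₕ/N, N = 29994.
Large: Wₕ = 0.43462026; term = 0.43462026²·(1 − 0.01396134)·270700/182 = 277.03251.
Medium: Wₕ = 0.56537974; term = 0.56537974²·(1 − 0.10307819)·111000/1748 = 18.206087.
Sum = 295.2386.
SE = √(295.2386) = 17.1825.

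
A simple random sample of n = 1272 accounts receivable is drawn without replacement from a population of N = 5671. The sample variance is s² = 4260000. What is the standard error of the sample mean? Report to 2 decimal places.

50.97

Under SRS without replacement, Var(ȳ) = (1 − f)·s²/n with f = n/N = 1272/5671 = 0.22429907.
Var(ȳ) = (1 − 0.22429907)·4260000/1272 = 0.77570093·3349.0566 = 2597.8663.
SE(ȳ) = √(2597.8663) = 50.97.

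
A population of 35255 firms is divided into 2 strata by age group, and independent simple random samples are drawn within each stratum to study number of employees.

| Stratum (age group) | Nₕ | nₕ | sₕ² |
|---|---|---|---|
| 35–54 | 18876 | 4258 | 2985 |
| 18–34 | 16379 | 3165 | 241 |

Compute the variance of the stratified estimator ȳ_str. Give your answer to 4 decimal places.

0.1689

Var(ȳ_str) = Σₕ Wₕ²(1 − fₕ)sₕ²/nₕ with Wₕ = Nₕ/N, N = 35255.
35–54: Wₕ = 0.53541342; term = 0.53541342²·(1 − 0.22557745)·2985/4258 = 0.15563066.
18–34: Wₕ = 0.46458658; term = 0.46458658²·(1 − 0.19323524)·241/3165 = 0.013259391.
Sum = 0.16889005.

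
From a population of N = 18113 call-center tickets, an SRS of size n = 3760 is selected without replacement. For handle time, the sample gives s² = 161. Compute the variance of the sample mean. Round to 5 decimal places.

0.03393

Under SRS without replacement, Var(ȳ) = (1 − f)·s²/n with f = n/N = 3760/18113 = 0.20758571.
Var(ȳ) = (1 − 0.20758571)·161/3760 = 0.79241429·0.042819149 = 0.033930505.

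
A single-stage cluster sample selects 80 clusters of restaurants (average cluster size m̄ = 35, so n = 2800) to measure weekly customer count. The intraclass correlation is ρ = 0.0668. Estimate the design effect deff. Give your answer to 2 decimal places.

3.27

deff = 1 + (35 − 1)·0.0668 = 1 + 2.2712 = 3.2712.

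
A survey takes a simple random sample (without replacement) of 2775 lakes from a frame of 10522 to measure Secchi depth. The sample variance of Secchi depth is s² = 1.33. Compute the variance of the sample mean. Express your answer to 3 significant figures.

Under SRS without replacement, Var(ȳ) = (1 − f)·s²/n with f = n/N = 2775/10522 = 0.26373313.
Var(ȳ) = (1 − 0.26373313)·1.33/2775 = 0.73626687·4.7927928 × 10^-4 = 3.5287745 × 10^-4.

3.53 × 10^-4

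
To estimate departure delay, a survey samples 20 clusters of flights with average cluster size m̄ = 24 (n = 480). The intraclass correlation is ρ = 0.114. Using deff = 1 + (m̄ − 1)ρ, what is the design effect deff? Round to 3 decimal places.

deff = 1 + (24 − 1)·0.114 = 1 + 2.622 = 3.622.

3.622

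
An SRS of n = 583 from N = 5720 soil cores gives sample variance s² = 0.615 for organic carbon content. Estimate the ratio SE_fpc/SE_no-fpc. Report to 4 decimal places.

f = n/N = 583/5720 = 0.10192308.
SE_no-fpc = √(s²/n) = 0.032479047; SE_fpc = √((1−f)s²/n) = 0.030779393.
Ratio = √(1−f) = 0.94766921.

0.9477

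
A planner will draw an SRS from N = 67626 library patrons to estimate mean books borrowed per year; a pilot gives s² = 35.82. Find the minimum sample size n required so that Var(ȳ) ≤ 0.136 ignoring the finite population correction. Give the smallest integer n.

Without fpc, n₀ = s²/D = 35.82/0.136 = 263.3824.
Rounding up, n = 264.

264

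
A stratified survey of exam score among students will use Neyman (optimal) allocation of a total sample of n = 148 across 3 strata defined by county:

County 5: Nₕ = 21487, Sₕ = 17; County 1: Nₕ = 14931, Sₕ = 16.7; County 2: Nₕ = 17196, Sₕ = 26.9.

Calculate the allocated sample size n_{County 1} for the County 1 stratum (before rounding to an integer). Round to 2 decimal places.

34.26

Neyman allocation: nₕ = n·NₕSₕ / Σⱼ NⱼSⱼ.
Σ NⱼSⱼ = 21487·17 + 14931·16.7 + 17196·26.9 = 1.0771991 × 10^6.
n_{County 1} = 148·14931·16.7 / (1.0771991 × 10^6) = 34.26.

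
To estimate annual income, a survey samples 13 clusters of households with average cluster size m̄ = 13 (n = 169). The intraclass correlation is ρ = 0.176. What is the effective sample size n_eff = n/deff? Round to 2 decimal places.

54.31

deff = 1 + (13 − 1)·0.176 = 1 + 2.112 = 3.112.
n_eff = 169 / 3.112 = 54.31.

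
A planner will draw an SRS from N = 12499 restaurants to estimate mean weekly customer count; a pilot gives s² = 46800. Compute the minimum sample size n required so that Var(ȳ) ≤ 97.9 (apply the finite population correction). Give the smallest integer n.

Without fpc, n₀ = s²/D = 46800/97.9 = 478.0388.
With fpc, (1 − n/N)·s²/n ≤ D requires n ≥ n₀/(1 + n₀/N) = 478.0388/(1 + 478.0388/12499) = 460.4292.
Rounding up, n = 461.

461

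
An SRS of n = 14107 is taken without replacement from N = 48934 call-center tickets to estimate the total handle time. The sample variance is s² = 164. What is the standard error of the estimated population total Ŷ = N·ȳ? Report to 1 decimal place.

4451.1

Var(Ŷ) = N²·Var(ȳ) = N²·(1 − n/N)·s²/n.
f = 14107/48934 = 0.28828626; Var(ȳ) = 0.71171374·164/14107 = 0.0082739812.
Var(Ŷ) = 48934² · 0.0082739812 = 1.9812349 × 10^7.
SE(Ŷ) = √(1.9812349 × 10^7) = 4451.1.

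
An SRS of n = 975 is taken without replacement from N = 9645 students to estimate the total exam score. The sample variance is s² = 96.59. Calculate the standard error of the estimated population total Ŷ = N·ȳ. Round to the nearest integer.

2878

Var(Ŷ) = N²·Var(ȳ) = N²·(1 − n/N)·s²/n.
f = 975/9645 = 0.10108865; Var(ȳ) = 0.89891135·96.59/975 = 0.089052151.
Var(Ŷ) = 9645² · 0.089052151 = 8.2841676 × 10^6.
SE(Ŷ) = √(8.2841676 × 10^6) = 2878.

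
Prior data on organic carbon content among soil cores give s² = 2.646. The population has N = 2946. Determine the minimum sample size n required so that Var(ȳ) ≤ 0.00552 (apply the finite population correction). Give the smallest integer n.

413

Without fpc, n₀ = s²/D = 2.646/0.00552 = 479.3478.
With fpc, (1 − n/N)·s²/n ≤ D requires n ≥ n₀/(1 + n₀/N) = 479.3478/(1 + 479.3478/2946) = 412.2672.
Rounding up, n = 413.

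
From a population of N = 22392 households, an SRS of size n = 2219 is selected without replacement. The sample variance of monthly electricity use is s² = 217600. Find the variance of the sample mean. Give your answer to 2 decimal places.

Under SRS without replacement, Var(ȳ) = (1 − f)·s²/n with f = n/N = 2219/22392 = 0.09909789.
Var(ȳ) = (1 − 0.09909789)·217600/2219 = 0.90090211·98.06219 = 88.344434.

88.34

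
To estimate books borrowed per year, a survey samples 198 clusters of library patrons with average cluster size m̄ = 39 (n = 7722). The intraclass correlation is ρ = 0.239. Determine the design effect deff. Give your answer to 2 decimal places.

deff = 1 + (39 − 1)·0.239 = 1 + 9.082 = 10.082.

10.08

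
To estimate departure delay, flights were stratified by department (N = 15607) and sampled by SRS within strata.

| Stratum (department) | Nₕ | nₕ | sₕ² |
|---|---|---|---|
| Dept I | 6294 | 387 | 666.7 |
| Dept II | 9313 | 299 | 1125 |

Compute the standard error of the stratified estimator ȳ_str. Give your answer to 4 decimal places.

Var(ȳ_str) = Σₕ Wₕ²(1 − fₕ)sₕ²/nₕ with Wₕ = Nₕ/N, N = 15607.
Dept I: Wₕ = 0.40328058; term = 0.40328058²·(1 − 0.06148713)·666.7/387 = 0.2629507.
Dept II: Wₕ = 0.59671942; term = 0.59671942²·(1 − 0.03210566)·1125/299 = 1.2967302.
Sum = 1.5596809.
SE = √(1.5596809) = 1.2489.

1.2489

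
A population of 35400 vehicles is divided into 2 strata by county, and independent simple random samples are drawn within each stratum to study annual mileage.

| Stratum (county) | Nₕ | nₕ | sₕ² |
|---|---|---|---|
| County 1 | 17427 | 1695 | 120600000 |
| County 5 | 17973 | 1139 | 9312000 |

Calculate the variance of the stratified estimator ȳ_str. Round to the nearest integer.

17540

Var(ȳ_str) = Σₕ Wₕ²(1 − fₕ)sₕ²/nₕ with Wₕ = Nₕ/N, N = 35400.
County 1: Wₕ = 0.49228814; term = 0.49228814²·(1 − 0.09726287)·120600000/1695 = 15566.022.
County 5: Wₕ = 0.50771186; term = 0.50771186²·(1 − 0.06337284)·9312000/1139 = 1973.8794.
Sum = 17539.901.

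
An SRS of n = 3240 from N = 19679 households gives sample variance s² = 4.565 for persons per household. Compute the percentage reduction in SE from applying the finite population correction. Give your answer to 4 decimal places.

f = n/N = 3240/19679 = 0.16464251.
SE_no-fpc = √(s²/n) = 0.037535991; SE_fpc = √((1−f)s²/n) = 0.034307105.
Ratio = √(1−f) = 0.91397893. Reduction = 100·(1 − 0.91397893) = 8.6021%.

8.6021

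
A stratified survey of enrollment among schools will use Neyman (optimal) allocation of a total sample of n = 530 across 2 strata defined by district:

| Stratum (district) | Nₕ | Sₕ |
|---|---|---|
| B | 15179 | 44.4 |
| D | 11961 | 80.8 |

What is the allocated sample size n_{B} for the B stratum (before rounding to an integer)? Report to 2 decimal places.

Neyman allocation: nₕ = n·NₕSₕ / Σⱼ NⱼSⱼ.
Σ NⱼSⱼ = 15179·44.4 + 11961·80.8 = 1.6403964 × 10^6.
n_{B} = 530·15179·44.4 / (1.6403964 × 10^6) = 217.75.

217.75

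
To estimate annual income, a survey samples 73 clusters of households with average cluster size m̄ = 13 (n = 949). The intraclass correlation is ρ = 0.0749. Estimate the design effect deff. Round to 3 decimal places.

deff = 1 + (13 − 1)·0.0749 = 1 + 0.8988 = 1.8988.

1.899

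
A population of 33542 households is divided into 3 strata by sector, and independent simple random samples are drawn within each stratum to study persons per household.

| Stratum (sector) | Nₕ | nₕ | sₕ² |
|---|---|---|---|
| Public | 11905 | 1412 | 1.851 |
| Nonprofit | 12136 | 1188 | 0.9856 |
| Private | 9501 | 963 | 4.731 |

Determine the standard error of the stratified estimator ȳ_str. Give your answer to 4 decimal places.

Var(ȳ_str) = Σₕ Wₕ²(1 − fₕ)sₕ²/nₕ with Wₕ = Nₕ/N, N = 33542.
Public: Wₕ = 0.35492815; term = 0.35492815²·(1 − 0.11860563)·1.851/1412 = 1.4555358 × 10^-4.
Nonprofit: Wₕ = 0.36181504; term = 0.36181504²·(1 − 0.09789057)·0.9856/1188 = 9.7975322 × 10^-5.
Private: Wₕ = 0.28325681; term = 0.28325681²·(1 − 0.10135775)·4.731/963 = 3.5422093 × 10^-4.
Sum = 5.9774983 × 10^-4.
SE = √(5.9774983 × 10^-4) = 0.0244.

0.0244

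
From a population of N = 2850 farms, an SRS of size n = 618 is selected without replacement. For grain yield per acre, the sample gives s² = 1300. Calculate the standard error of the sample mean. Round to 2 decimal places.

Under SRS without replacement, Var(ȳ) = (1 − f)·s²/n with f = n/N = 618/2850 = 0.21684211.
Var(ȳ) = (1 − 0.21684211)·1300/618 = 0.78315789·2.1035599 = 1.6474195.
SE(ȳ) = √(1.6474195) = 1.28.

1.28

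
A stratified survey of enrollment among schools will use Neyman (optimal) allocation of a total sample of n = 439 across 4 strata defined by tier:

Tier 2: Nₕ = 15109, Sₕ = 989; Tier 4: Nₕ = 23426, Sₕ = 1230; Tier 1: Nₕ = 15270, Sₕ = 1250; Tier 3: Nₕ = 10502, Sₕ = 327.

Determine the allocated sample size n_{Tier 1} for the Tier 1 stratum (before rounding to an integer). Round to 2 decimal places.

Neyman allocation: nₕ = n·NₕSₕ / Σⱼ NⱼSⱼ.
Σ NⱼSⱼ = 15109·989 + 23426·1230 + 15270·1250 + 10502·327 = 6.6278435 × 10^7.
n_{Tier 1} = 439·15270·1250 / (6.6278435 × 10^7) = 126.43.

126.43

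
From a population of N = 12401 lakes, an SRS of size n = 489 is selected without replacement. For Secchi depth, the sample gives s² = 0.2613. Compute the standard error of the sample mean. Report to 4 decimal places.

Under SRS without replacement, Var(ȳ) = (1 − f)·s²/n with f = n/N = 489/12401 = 0.03943230.
Var(ȳ) = (1 − 0.03943230)·0.2613/489 = 0.96056770·5.3435583 × 10^-4 = 5.1328495 × 10^-4.
SE(ȳ) = √(5.1328495 × 10^-4) = 0.0227.

0.0227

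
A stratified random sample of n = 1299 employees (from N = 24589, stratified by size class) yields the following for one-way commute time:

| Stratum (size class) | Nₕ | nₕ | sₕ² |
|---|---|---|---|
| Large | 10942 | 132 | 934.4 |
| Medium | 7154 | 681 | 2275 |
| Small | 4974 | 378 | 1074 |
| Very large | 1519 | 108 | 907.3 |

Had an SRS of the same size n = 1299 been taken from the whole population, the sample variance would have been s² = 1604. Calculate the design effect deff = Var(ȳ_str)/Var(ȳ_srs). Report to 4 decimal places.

Var(ȳ_str) = Σ Wₕ²(1−fₕ)sₕ²/nₕ with Wₕ = Nₕ/24589:
  Large: (10942/24589)²·(1−132/10942)·934.4/132 = 1.3848399
  Medium: (7154/24589)²·(1−681/7154)·2275/681 = 0.25586277
  Small: (4974/24589)²·(1−378/4974)·1074/378 = 0.10742777
  Very large: (1519/24589)²·(1−108/1519)·907.3/108 = 0.029780378
  → Var(ȳ_str) = 1.7779108.
Var(ȳ_srs) = (1 − 1299/24589)·1604/1299 = 1.1695636.
deff = 1.7779108 / 1.1695636 = 1.5201.

1.5201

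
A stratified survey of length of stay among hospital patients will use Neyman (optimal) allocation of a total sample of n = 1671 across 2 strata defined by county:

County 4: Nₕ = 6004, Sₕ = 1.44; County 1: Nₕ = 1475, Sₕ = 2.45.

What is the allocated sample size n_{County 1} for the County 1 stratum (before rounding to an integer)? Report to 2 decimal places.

492.56

Neyman allocation: nₕ = n·NₕSₕ / Σⱼ NⱼSⱼ.
Σ NⱼSⱼ = 6004·1.44 + 1475·2.45 = 12259.51.
n_{County 1} = 1671·1475·2.45 / 12259.51 = 492.56.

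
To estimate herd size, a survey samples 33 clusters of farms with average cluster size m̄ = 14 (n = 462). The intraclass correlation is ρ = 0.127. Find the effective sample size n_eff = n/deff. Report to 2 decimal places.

174.27

deff = 1 + (14 − 1)·0.127 = 1 + 1.651 = 2.651.
n_eff = 462 / 2.651 = 174.27.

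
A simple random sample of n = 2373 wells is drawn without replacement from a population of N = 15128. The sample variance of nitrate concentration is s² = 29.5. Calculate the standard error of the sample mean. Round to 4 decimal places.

Under SRS without replacement, Var(ȳ) = (1 − f)·s²/n with f = n/N = 2373/15128 = 0.15686145.
Var(ȳ) = (1 − 0.15686145)·29.5/2373 = 0.84313855·0.012431521 = 0.010481495.
SE(ȳ) = √(0.010481495) = 0.1024.

0.1024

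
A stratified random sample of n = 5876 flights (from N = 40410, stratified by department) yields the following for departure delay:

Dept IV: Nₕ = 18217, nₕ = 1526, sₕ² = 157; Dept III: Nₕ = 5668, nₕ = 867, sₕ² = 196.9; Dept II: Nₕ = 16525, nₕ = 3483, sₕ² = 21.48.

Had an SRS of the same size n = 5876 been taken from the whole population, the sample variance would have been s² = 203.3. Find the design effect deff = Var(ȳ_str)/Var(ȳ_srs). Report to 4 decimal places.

Var(ȳ_str) = Σ Wₕ²(1−fₕ)sₕ²/nₕ with Wₕ = Nₕ/40410:
  Dept IV: (18217/40410)²·(1−1526/18217)·157/1526 = 0.019156962
  Dept III: (5668/40410)²·(1−867/5668)·196.9/867 = 0.003784517
  Dept II: (16525/40410)²·(1−3483/16525)·21.48/3483 = 8.139332 × 10^-4
  → Var(ȳ_str) = 0.023755412.
Var(ȳ_srs) = (1 − 5876/40410)·203.3/5876 = 0.029567433.
deff = 0.023755412 / 0.029567433 = 0.8034.

0.8034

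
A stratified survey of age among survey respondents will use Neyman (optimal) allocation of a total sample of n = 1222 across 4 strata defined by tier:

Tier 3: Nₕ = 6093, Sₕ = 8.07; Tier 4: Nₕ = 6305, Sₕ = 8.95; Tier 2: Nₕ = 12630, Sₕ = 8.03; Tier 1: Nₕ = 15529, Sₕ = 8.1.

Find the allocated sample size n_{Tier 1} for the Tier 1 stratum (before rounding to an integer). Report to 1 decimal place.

461.9

Neyman allocation: nₕ = n·NₕSₕ / Σⱼ NⱼSⱼ.
Σ NⱼSⱼ = 6093·8.07 + 6305·8.95 + 12630·8.03 + 15529·8.1 = 332804.06.
n_{Tier 1} = 1222·15529·8.1 / 332804.06 = 461.9.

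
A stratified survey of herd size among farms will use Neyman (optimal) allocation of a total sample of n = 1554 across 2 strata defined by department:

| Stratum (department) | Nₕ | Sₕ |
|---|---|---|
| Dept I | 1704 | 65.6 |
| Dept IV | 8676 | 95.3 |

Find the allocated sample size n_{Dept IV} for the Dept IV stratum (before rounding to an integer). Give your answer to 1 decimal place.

1368.9

Neyman allocation: nₕ = n·NₕSₕ / Σⱼ NⱼSⱼ.
Σ NⱼSⱼ = 1704·65.6 + 8676·95.3 = 938605.2.
n_{Dept IV} = 1554·8676·95.3 / 938605.2 = 1368.9.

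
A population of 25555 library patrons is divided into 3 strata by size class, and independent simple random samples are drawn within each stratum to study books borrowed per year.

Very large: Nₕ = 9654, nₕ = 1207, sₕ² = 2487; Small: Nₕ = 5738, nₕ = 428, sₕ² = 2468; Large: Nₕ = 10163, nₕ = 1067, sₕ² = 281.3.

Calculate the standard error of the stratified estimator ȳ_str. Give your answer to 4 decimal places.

0.7508

Var(ȳ_str) = Σₕ Wₕ²(1 − fₕ)sₕ²/nₕ with Wₕ = Nₕ/N, N = 25555.
Very large: Wₕ = 0.37777343; term = 0.37777343²·(1 − 0.12502590)·2487/1207 = 0.25729215.
Small: Wₕ = 0.22453532; term = 0.22453532²·(1 − 0.07459045)·2468/428 = 0.26903246.
Large: Wₕ = 0.39769125; term = 0.39769125²·(1 − 0.10498868)·281.3/1067 = 0.03731865.
Sum = 0.56364326.
SE = √(0.56364326) = 0.7508.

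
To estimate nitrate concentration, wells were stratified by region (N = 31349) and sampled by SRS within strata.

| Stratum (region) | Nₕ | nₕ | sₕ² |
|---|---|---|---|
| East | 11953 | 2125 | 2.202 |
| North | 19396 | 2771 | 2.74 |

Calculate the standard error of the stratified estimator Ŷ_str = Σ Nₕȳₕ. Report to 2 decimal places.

Var(Ŷ_str) = Σₕ Nₕ²(1 − fₕ)sₕ²/nₕ.
East: 11953²·(1 − 2125/11953)·2.202/2125 = 121730.79.
North: 19396²·(1 − 2771/19396)·2.74/2771 = 318851.06.
Sum = 440581.85.
SE = √(440581.85) = 663.76.

663.76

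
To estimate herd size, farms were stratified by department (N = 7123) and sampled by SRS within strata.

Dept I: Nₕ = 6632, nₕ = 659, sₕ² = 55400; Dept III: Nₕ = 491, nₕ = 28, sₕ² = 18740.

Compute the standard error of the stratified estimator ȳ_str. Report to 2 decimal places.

Var(ȳ_str) = Σₕ Wₕ²(1 − fₕ)sₕ²/nₕ with Wₕ = Nₕ/N, N = 7123.
Dept I: Wₕ = 0.93106837; term = 0.93106837²·(1 − 0.09936671)·55400/659 = 65.635001.
Dept III: Wₕ = 0.06893163; term = 0.06893163²·(1 − 0.05702648)·18740/28 = 2.9988045.
Sum = 68.633806.
SE = √(68.633806) = 8.28.

8.28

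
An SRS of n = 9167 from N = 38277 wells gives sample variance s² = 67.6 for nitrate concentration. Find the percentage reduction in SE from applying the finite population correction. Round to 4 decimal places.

12.7928

f = n/N = 9167/38277 = 0.23949108.
SE_no-fpc = √(s²/n) = 0.085873612; SE_fpc = √((1−f)s²/n) = 0.074887941.
Ratio = √(1−f) = 0.87207163. Reduction = 100·(1 − 0.87207163) = 12.7928%.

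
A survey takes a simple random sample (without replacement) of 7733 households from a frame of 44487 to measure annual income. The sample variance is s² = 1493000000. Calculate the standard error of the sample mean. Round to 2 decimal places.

399.38

Under SRS without replacement, Var(ȳ) = (1 − f)·s²/n with f = n/N = 7733/44487 = 0.17382606.
Var(ȳ) = (1 − 0.17382606)·1493000000/7733 = 0.82617394·193068.67 = 159508.3.
SE(ȳ) = √(159508.3) = 399.38.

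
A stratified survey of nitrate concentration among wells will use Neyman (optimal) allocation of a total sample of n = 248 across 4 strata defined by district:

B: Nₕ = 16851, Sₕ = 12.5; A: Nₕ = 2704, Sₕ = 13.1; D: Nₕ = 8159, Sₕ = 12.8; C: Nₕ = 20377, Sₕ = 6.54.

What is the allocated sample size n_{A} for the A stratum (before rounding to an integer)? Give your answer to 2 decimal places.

Neyman allocation: nₕ = n·NₕSₕ / Σⱼ NⱼSⱼ.
Σ NⱼSⱼ = 16851·12.5 + 2704·13.1 + 8159·12.8 + 20377·6.54 = 483760.68.
n_{A} = 248·2704·13.1 / 483760.68 = 18.16.

18.16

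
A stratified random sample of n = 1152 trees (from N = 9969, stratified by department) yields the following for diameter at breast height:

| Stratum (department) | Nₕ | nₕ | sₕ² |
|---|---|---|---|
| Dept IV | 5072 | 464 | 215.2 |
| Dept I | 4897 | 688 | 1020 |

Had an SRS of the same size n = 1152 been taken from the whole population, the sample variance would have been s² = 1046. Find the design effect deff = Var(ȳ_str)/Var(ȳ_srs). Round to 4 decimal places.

0.5187

Var(ȳ_str) = Σ Wₕ²(1−fₕ)sₕ²/nₕ with Wₕ = Nₕ/9969:
  Dept IV: (5072/9969)²·(1−464/5072)·215.2/464 = 0.10907188
  Dept I: (4897/9969)²·(1−688/4897)·1020/688 = 0.30748049
  → Var(ȳ_str) = 0.41655237.
Var(ȳ_srs) = (1 − 1152/9969)·1046/1152 = 0.80306084.
deff = 0.41655237 / 0.80306084 = 0.5187.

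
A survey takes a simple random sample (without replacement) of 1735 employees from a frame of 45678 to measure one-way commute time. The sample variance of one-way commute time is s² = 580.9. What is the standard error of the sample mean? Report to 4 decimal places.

0.5675

Under SRS without replacement, Var(ȳ) = (1 − f)·s²/n with f = n/N = 1735/45678 = 0.03798327.
Var(ȳ) = (1 − 0.03798327)·580.9/1735 = 0.96201673·0.33481268 = 0.3220954.
SE(ȳ) = √(0.3220954) = 0.5675.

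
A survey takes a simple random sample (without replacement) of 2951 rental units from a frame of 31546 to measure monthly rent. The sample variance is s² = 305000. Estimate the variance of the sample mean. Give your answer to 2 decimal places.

Under SRS without replacement, Var(ȳ) = (1 − f)·s²/n with f = n/N = 2951/31546 = 0.09354593.
Var(ȳ) = (1 − 0.09354593)·305000/2951 = 0.90645407·103.35479 = 93.686374.

93.69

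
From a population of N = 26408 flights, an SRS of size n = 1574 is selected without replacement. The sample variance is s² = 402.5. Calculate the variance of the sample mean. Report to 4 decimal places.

0.2405

Under SRS without replacement, Var(ȳ) = (1 − f)·s²/n with f = n/N = 1574/26408 = 0.05960315.
Var(ȳ) = (1 − 0.05960315)·402.5/1574 = 0.94039685·0.25571792 = 0.24047632.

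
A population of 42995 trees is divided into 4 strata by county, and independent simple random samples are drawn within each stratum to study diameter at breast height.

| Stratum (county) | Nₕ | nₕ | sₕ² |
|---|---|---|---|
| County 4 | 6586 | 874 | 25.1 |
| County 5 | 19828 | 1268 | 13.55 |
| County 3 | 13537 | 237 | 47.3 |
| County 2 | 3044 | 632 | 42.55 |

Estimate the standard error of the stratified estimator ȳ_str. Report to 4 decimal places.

Var(ȳ_str) = Σₕ Wₕ²(1 − fₕ)sₕ²/nₕ with Wₕ = Nₕ/N, N = 42995.
County 4: Wₕ = 0.15318060; term = 0.15318060²·(1 − 0.13270574)·25.1/874 = 5.8443512 × 10^-4.
County 5: Wₕ = 0.46116990; term = 0.46116990²·(1 − 0.06394997)·13.55/1268 = 0.0021273601.
County 3: Wₕ = 0.31485056; term = 0.31485056²·(1 − 0.01750757)·47.3/237 = 0.019437972.
County 2: Wₕ = 0.07079893; term = 0.07079893²·(1 − 0.20762155)·42.55/632 = 2.6740439 × 10^-4.
Sum = 0.022417172.
SE = √(0.022417172) = 0.1497.

0.1497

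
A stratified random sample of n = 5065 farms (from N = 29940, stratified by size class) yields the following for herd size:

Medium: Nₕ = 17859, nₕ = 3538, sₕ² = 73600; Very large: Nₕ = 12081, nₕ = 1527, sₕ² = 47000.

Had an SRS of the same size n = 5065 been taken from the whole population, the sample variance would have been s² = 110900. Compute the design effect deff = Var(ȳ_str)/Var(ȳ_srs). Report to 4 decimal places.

0.5669

Var(ȳ_str) = Σ Wₕ²(1−fₕ)sₕ²/nₕ with Wₕ = Nₕ/29940:
  Medium: (17859/29940)²·(1−3538/17859)·73600/3538 = 5.9353574
  Very large: (12081/29940)²·(1−1527/12081)·47000/1527 = 4.3779944
  → Var(ȳ_str) = 10.313352.
Var(ȳ_srs) = (1 − 5065/29940)·110900/5065 = 18.191285.
deff = 10.313352 / 18.191285 = 0.5669.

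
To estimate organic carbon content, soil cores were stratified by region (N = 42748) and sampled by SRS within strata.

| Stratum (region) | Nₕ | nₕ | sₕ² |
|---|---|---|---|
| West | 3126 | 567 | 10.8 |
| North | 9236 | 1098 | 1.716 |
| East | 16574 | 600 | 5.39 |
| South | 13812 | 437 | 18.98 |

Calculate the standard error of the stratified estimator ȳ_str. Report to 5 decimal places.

Var(ȳ_str) = Σₕ Wₕ²(1 − fₕ)sₕ²/nₕ with Wₕ = Nₕ/N, N = 42748.
West: Wₕ = 0.07312623; term = 0.07312623²·(1 − 0.18138196)·10.8/567 = 8.3381241 × 10^-5.
North: Wₕ = 0.21605689; term = 0.21605689²·(1 − 0.11888263)·1.716/1098 = 6.4281344 × 10^-5.
East: Wₕ = 0.38771405; term = 0.38771405²·(1 − 0.03620128)·5.39/600 = 0.0013015083.
South: Wₕ = 0.32310284; term = 0.32310284²·(1 − 0.03163915)·18.98/437 = 0.0043906976.
Sum = 0.0058398685.
SE = √(0.0058398685) = 0.07642.

0.07642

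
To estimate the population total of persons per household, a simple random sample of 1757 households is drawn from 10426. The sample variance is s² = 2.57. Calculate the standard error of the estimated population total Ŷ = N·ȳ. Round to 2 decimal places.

Var(Ŷ) = N²·Var(ȳ) = N²·(1 − n/N)·s²/n.
f = 1757/10426 = 0.16852101; Var(ȳ) = 0.83147899·2.57/1757 = 0.0012162214.
Var(Ŷ) = 10426² · 0.0012162214 = 132205.06.
SE(Ŷ) = √(132205.06) = 363.60.

363.60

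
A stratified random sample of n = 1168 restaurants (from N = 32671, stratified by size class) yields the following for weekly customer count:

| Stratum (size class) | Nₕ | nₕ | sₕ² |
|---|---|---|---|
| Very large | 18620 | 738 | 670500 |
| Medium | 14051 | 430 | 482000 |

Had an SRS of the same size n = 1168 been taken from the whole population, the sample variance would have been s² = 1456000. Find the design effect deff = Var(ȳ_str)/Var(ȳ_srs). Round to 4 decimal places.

Var(ȳ_str) = Σ Wₕ²(1−fₕ)sₕ²/nₕ with Wₕ = Nₕ/32671:
  Very large: (18620/32671)²·(1−738/18620)·670500/738 = 283.4088
  Medium: (14051/32671)²·(1−430/14051)·482000/430 = 200.98792
  → Var(ȳ_str) = 484.39672.
Var(ȳ_srs) = (1 − 1168/32671)·1456000/1168 = 1202.0098.
deff = 484.39672 / 1202.0098 = 0.4030.

0.4030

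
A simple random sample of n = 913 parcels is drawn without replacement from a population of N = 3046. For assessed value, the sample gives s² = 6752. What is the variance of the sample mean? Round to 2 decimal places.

Under SRS without replacement, Var(ȳ) = (1 − f)·s²/n with f = n/N = 913/3046 = 0.29973736.
Var(ȳ) = (1 − 0.29973736)·6752/913 = 0.70026264·7.3953998 = 5.1787222.

5.18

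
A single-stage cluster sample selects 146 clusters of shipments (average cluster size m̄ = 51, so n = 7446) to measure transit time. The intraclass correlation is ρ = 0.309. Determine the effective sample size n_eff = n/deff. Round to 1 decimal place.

452.6

deff = 1 + (51 − 1)·0.309 = 1 + 15.45 = 16.45.
n_eff = 7446 / 16.45 = 452.6.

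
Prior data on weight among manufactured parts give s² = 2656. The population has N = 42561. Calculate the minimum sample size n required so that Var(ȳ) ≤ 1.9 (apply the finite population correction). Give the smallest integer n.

1354

Without fpc, n₀ = s²/D = 2656/1.9 = 1397.8947.
With fpc, (1 − n/N)·s²/n ≤ D requires n ≥ n₀/(1 + n₀/N) = 1397.8947/(1 + 1397.8947/42561) = 1353.4416.
Rounding up, n = 1354.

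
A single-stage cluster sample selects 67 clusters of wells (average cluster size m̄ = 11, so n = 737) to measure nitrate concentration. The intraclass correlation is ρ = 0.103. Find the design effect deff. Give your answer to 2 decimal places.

2.03

deff = 1 + (11 − 1)·0.103 = 1 + 1.03 = 2.03.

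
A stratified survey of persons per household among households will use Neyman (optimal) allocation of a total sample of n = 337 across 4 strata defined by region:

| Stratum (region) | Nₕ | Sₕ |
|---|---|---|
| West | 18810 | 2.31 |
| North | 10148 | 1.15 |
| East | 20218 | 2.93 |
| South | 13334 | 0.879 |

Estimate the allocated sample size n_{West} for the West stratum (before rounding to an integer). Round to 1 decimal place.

Neyman allocation: nₕ = n·NₕSₕ / Σⱼ NⱼSⱼ.
Σ NⱼSⱼ = 18810·2.31 + 10148·1.15 + 20218·2.93 + 13334·0.879 = 126080.63.
n_{West} = 337·18810·2.31 / 126080.63 = 116.1.

116.1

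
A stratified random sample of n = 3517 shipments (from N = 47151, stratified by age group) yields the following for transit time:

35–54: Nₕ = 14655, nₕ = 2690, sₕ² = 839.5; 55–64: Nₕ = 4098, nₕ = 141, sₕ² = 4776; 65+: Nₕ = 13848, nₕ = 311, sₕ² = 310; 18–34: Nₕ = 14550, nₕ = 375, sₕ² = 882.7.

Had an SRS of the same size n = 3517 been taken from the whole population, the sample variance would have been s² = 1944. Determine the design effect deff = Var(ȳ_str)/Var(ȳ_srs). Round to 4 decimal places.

Var(ȳ_str) = Σ Wₕ²(1−fₕ)sₕ²/nₕ with Wₕ = Nₕ/47151:
  35–54: (14655/47151)²·(1−2690/14655)·839.5/2690 = 0.024614166
  55–64: (4098/47151)²·(1−141/4098)·4776/141 = 0.24705941
  65+: (13848/47151)²·(1−311/13848)·310/311 = 0.084048308
  18–34: (14550/47151)²·(1−375/14550)·882.7/375 = 0.21836655
  → Var(ȳ_str) = 0.57408843.
Var(ȳ_srs) = (1 − 3517/47151)·1944/3517 = 0.51151457.
deff = 0.57408843 / 0.51151457 = 1.1223.

1.1223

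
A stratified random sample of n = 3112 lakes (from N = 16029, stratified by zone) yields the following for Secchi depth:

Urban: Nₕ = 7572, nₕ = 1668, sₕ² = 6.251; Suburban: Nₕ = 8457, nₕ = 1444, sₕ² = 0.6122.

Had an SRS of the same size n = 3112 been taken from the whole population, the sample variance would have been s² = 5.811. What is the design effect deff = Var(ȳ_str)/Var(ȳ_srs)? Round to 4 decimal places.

Var(ȳ_str) = Σ Wₕ²(1−fₕ)sₕ²/nₕ with Wₕ = Nₕ/16029:
  Urban: (7572/16029)²·(1−1668/7572)·6.251/1668 = 6.52075 × 10^-4
  Suburban: (8457/16029)²·(1−1444/8457)·0.6122/1444 = 9.7866362 × 10^-5
  → Var(ȳ_str) = 7.4994136 × 10^-4.
Var(ȳ_srs) = (1 − 3112/16029)·5.811/3112 = 0.0015047575.
deff = (7.4994136 × 10^-4) / 0.0015047575 = 0.4984.

0.4984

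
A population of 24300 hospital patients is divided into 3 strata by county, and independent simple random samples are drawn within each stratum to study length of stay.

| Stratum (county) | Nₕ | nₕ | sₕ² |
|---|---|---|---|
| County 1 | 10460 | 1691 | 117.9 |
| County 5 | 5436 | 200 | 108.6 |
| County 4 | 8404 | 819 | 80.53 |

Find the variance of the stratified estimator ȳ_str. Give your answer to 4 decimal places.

Var(ȳ_str) = Σₕ Wₕ²(1 − fₕ)sₕ²/nₕ with Wₕ = Nₕ/N, N = 24300.
County 1: Wₕ = 0.43045267; term = 0.43045267²·(1 − 0.16166348)·117.9/1691 = 0.010830273.
County 5: Wₕ = 0.22370370; term = 0.22370370²·(1 − 0.03679176)·108.6/200 = 0.026173775.
County 4: Wₕ = 0.34584362; term = 0.34584362²·(1 − 0.09745359)·80.53/819 = 0.010614582.
Sum = 0.04761863.

0.0476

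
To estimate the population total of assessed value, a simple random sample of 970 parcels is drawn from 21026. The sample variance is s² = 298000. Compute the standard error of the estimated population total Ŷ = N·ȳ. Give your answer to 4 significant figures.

Var(Ŷ) = N²·Var(ȳ) = N²·(1 − n/N)·s²/n.
f = 970/21026 = 0.04613336; Var(ȳ) = 0.95386664·298000/970 = 293.04357.
Var(Ŷ) = 21026² · 293.04357 = 1.2955242 × 10^11.
SE(Ŷ) = √(1.2955242 × 10^11) = 359900.

359900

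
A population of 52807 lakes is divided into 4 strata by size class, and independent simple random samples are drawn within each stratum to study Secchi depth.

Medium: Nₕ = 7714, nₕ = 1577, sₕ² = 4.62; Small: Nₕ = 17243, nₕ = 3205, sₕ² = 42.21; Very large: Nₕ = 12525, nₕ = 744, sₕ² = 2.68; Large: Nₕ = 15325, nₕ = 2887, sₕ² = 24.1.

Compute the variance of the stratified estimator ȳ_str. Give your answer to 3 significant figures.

0.00195

Var(ȳ_str) = Σₕ Wₕ²(1 − fₕ)sₕ²/nₕ with Wₕ = Nₕ/N, N = 52807.
Medium: Wₕ = 0.14607912; term = 0.14607912²·(1 − 0.20443350)·4.62/1577 = 4.9735106 × 10^-5.
Small: Wₕ = 0.32652868; term = 0.32652868²·(1 − 0.18587253)·42.21/3205 = 0.0011432005.
Very large: Wₕ = 0.23718446; term = 0.23718446²·(1 − 0.05940120)·2.68/744 = 1.9060696 × 10^-4.
Large: Wₕ = 0.29020774; term = 0.29020774²·(1 − 0.18838499)·24.1/2887 = 5.7060859 × 10^-4.
Sum = 0.0019541512.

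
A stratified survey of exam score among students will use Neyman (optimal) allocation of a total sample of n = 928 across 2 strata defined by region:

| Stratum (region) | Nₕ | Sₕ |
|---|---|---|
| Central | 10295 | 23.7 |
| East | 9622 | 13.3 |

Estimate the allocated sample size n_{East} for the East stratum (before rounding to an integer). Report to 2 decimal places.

319.27

Neyman allocation: nₕ = n·NₕSₕ / Σⱼ NⱼSⱼ.
Σ NⱼSⱼ = 10295·23.7 + 9622·13.3 = 371964.1.
n_{East} = 928·9622·13.3 / 371964.1 = 319.27.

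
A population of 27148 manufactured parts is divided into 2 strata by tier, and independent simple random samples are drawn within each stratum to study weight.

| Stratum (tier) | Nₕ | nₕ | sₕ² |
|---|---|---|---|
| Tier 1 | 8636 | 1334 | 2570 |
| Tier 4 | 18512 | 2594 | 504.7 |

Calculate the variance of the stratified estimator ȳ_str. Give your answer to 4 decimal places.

0.2426

Var(ȳ_str) = Σₕ Wₕ²(1 − fₕ)sₕ²/nₕ with Wₕ = Nₕ/N, N = 27148.
Tier 1: Wₕ = 0.31810815; term = 0.31810815²·(1 − 0.15446966)·2570/1334 = 0.16483752.
Tier 4: Wₕ = 0.68189185; term = 0.68189185²·(1 − 0.14012532)·504.7/2594 = 0.077791025.
Sum = 0.24262855.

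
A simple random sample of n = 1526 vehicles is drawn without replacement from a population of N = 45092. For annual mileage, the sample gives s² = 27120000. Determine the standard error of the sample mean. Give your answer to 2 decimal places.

131.04

Under SRS without replacement, Var(ȳ) = (1 − f)·s²/n with f = n/N = 1526/45092 = 0.03384192.
Var(ȳ) = (1 − 0.03384192)·27120000/1526 = 0.96615808·17771.953 = 17170.516.
SE(ȳ) = √(17170.516) = 131.04.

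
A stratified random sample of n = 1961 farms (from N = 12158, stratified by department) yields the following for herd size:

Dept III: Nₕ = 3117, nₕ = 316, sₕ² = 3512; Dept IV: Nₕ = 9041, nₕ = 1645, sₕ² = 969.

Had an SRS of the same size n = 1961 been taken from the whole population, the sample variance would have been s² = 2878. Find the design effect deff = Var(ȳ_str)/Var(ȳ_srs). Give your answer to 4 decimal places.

Var(ȳ_str) = Σ Wₕ²(1−fₕ)sₕ²/nₕ with Wₕ = Nₕ/12158:
  Dept III: (3117/12158)²·(1−316/3117)·3512/316 = 0.65643701
  Dept IV: (9041/12158)²·(1−1645/9041)·969/1645 = 0.26646917
  → Var(ȳ_str) = 0.92290618.
Var(ȳ_srs) = (1 − 1961/12158)·2878/1961 = 1.230902.
deff = 0.92290618 / 1.230902 = 0.7498.

0.7498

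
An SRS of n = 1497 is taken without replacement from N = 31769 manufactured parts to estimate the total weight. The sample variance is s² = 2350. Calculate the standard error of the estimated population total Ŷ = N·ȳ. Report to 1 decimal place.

Var(Ŷ) = N²·Var(ȳ) = N²·(1 − n/N)·s²/n.
f = 1497/31769 = 0.04712141; Var(ȳ) = 0.95287859·2350/1497 = 1.4958348.
Var(Ŷ) = 31769² · 1.4958348 = 1.5097002 × 10^9.
SE(Ŷ) = √(1.5097002 × 10^9) = 38854.9.

38854.9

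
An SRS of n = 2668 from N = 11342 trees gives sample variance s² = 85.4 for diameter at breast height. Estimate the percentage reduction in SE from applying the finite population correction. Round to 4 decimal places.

12.5490

f = n/N = 2668/11342 = 0.23523188.
SE_no-fpc = √(s²/n) = 0.17891058; SE_fpc = √((1−f)s²/n) = 0.15645913.
Ratio = √(1−f) = 0.87451022. Reduction = 100·(1 − 0.87451022) = 12.5490%.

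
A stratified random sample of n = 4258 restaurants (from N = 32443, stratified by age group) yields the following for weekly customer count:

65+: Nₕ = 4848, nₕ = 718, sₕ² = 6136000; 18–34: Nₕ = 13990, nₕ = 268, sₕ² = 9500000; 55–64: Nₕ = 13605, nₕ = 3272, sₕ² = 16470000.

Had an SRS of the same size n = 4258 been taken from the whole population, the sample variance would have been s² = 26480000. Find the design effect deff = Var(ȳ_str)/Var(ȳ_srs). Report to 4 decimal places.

1.3512

Var(ȳ_str) = Σ Wₕ²(1−fₕ)sₕ²/nₕ with Wₕ = Nₕ/32443:
  65+: (4848/32443)²·(1−718/4848)·6136000/718 = 162.56669
  18–34: (13990/32443)²·(1−268/13990)·9500000/268 = 6465.1995
  55–64: (13605/32443)²·(1−3272/13605)·16470000/3272 = 672.30024
  → Var(ȳ_str) = 7300.0664.
Var(ȳ_srs) = (1 − 4258/32443)·26480000/4258 = 5402.6814.
deff = 7300.0664 / 5402.6814 = 1.3512.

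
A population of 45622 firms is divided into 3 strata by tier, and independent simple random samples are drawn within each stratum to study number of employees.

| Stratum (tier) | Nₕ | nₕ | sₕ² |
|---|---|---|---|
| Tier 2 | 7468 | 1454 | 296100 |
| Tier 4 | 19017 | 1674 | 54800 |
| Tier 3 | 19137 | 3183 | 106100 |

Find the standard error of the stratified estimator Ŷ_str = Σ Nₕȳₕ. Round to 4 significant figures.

Var(Ŷ_str) = Σₕ Nₕ²(1 − fₕ)sₕ²/nₕ.
Tier 2: 7468²·(1 − 1454/7468)·296100/1454 = 9.1462219 × 10^9.
Tier 4: 19017²·(1 − 1674/19017)·54800/1674 = 1.0796707 × 10^10.
Tier 3: 19137²·(1 − 3183/19137)·106100/3183 = 1.0177057 × 10^10.
Sum = 3.0119986 × 10^10.
SE = √(3.0119986 × 10^10) = 173600.

173600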